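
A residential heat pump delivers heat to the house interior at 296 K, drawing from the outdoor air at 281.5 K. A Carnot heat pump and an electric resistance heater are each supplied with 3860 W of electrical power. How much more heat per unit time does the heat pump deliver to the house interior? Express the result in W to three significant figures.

74900 W

The reservoir spacing is ΔT = 296 − 281.5 = 14.50 K.
COP_Carnot = T_H/ΔT = 296.00/14.50 = 20.41.
The heat pump delivers Q̇_H = COP × Ẇ = 78800 W; the resistance heater delivers Ẇ = 3860 W.
Extra = (COP − 1)·Ẇ = 74940 W.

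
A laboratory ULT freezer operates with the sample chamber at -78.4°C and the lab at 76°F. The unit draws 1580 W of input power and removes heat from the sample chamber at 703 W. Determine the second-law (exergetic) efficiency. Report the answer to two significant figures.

0.23

COP_actual = Q̇_C/Ẇ = 703.0/1580 = 0.4449.
In absolute terms T_C = 194.75 K and T_H = 297.59 K, so ΔT = 102.8 K.
COP_Carnot = T_C/ΔT = 194.75/102.8 = 1.894.
η_II = COP_actual/COP_Carnot = 0.4449/1.894 = 0.2350.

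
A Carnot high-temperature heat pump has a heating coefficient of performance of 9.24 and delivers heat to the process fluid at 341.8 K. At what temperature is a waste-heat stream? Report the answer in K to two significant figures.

300 K

COP_HP = T_H/(T_H − T_C) gives T_H − T_C = T_H/COP.
With T_H = 341.80 K, T_C = 341.80 × (1 − 1/9.24) = 304.81 K.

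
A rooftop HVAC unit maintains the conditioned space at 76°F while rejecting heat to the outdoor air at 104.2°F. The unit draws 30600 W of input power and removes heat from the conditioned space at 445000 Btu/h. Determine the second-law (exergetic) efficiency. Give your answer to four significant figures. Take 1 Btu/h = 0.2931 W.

0.2244

Converting, Q̇_C = 445000 Btu/h = 130400 W, so COP_actual = Q̇_C/Ẇ = 130400/30600 = 4.262.
In absolute terms T_C = 297.59 K and T_H = 313.26 K, so ΔT = 15.67 K.
COP_Carnot = T_C/ΔT = 297.59/15.67 = 19.00.
η_II = COP_actual/COP_Carnot = 4.262/19.00 = 0.2244.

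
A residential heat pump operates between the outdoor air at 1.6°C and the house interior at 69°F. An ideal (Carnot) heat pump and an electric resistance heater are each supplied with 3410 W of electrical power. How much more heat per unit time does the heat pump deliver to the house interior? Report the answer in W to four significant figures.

49430 W

In absolute terms T_C = 274.75 K and T_H = 293.71 K, so ΔT = 18.96 K.
COP_Carnot = T_H/ΔT = 293.71/18.96 = 15.49.
The heat pump delivers Q̇_H = COP × Ẇ = 52840 W; the resistance heater delivers Ẇ = 3410 W.
Extra = (COP − 1)·Ẇ = 49430 W.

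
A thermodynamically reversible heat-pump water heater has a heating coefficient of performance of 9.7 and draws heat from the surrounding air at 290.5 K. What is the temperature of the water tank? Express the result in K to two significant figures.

COP_HP = T_H/(T_H − T_C) rearranges to T_H = COP·T_C/(COP − 1).
With T_C = 290.50 K, T_H = 9.7 × 290.50/8.700 = 323.89 K.

320 K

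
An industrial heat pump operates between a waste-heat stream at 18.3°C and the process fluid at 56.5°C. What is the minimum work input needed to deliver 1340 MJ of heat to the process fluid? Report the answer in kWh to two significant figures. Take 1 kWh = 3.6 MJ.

In absolute terms T_C = 291.45 K and T_H = 329.65 K, so ΔT = 38.20 K.
The reversible limit is COP_HP = T_H/ΔT = 8.630, so W_min = Q_H/COP = Q_H·ΔT/T_H.
W_min = 1340 × 38.20/329.65 = 155.3 MJ = 43.13 kWh.

43 kWh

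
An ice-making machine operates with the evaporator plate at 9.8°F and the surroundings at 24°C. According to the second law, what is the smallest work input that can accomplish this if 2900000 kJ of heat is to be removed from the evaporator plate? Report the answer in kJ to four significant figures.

In absolute terms T_C = 260.82 K and T_H = 297.15 K, so ΔT = 36.33 K.
The reversible limit is COP_R = T_C/ΔT = 7.178, so W_min = Q_C/COP = Q_C·ΔT/T_C.
W_min = 2900000 × 36.33/260.82 = 404000 kJ.

404000 kJ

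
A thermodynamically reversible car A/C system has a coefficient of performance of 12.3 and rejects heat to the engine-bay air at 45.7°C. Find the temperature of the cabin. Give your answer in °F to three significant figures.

71.1 °F

For a Carnot refrigerator COP_R = T_C/(T_H − T_C), so T_C = COP·T_H/(1 + COP).
With T_H = 318.85 K, T_C = 12.3 × 318.85/13.30 = 294.88 K.
Converting, 294.88 K = 71.11°F.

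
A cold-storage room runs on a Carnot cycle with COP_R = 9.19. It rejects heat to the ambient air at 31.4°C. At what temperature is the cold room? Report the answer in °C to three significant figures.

For a Carnot refrigerator COP_R = T_C/(T_H − T_C), so T_C = COP·T_H/(1 + COP).
With T_H = 304.55 K, T_C = 9.19 × 304.55/10.19 = 274.66 K.
Converting, 274.66 K = 1.51°C.

1.51 °C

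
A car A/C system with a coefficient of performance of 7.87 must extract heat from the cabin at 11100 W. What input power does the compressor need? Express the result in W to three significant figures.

1410 W

Ẇ = Q̇_C/COP = 11100/7.87 = 1410 W.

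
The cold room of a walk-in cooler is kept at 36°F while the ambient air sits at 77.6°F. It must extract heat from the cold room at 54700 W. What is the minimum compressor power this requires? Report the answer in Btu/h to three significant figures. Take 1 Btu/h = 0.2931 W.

In absolute terms T_C = 275.37 K and T_H = 298.48 K, so ΔT = 23.11 K.
COP_Carnot = T_C/ΔT = 275.37/23.11 = 11.92.
Ẇ_min = Q̇/COP_Carnot = 54700/11.92 = 4591 W = 15660 Btu/h.

15700 Btu/h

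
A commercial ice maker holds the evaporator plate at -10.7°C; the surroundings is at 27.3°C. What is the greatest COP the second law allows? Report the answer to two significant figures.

In absolute terms T_C = 262.45 K and T_H = 300.45 K, so ΔT = 38.00 K.
For a reversible cycle, COP_Carnot = T_C/ΔT = 262.45/38.00 = 6.907.

6.9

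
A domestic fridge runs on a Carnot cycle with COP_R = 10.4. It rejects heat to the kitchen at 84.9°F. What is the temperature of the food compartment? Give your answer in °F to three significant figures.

37.1 °F

For a Carnot refrigerator COP_R = T_C/(T_H − T_C), so T_C = COP·T_H/(1 + COP).
With T_H = 302.54 K, T_C = 10.4 × 302.54/11.40 = 276.00 K.
Converting, 276.00 K = 37.13°F.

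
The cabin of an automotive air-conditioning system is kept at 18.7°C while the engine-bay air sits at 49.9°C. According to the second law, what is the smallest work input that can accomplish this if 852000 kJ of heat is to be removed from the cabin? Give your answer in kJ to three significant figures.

91100 kJ

In absolute terms T_C = 291.85 K and T_H = 323.05 K, so ΔT = 31.20 K.
The reversible limit is COP_R = T_C/ΔT = 9.354, so W_min = Q_C/COP = Q_C·ΔT/T_C.
W_min = 852000 × 31.20/291.85 = 91080 kJ.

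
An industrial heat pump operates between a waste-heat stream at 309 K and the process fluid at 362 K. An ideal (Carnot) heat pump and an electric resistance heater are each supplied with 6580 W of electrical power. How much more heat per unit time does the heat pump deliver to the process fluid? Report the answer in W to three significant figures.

38400 W

The reservoir spacing is ΔT = 362 − 309 = 53.00 K.
COP_Carnot = T_H/ΔT = 362.00/53.00 = 6.830.
The heat pump delivers Q̇_H = COP × Ẇ = 44940 W; the resistance heater delivers Ẇ = 6580 W.
Extra = (COP − 1)·Ẇ = 38360 W.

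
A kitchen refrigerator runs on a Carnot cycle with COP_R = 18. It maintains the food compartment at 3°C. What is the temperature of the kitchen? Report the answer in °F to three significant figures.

65.0 °F

COP_R = T_C/(T_H − T_C) gives T_H − T_C = T_C/COP.
With T_C = 276.15 K, T_H = 276.15 × (1 + 1/18) = 291.49 K.
Converting, 291.49 K = 65.02°F.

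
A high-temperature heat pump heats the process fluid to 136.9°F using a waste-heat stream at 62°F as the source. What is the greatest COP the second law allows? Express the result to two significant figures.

In absolute terms T_C = 289.82 K and T_H = 331.43 K, so ΔT = 41.61 K.
For a reversible cycle, COP_Carnot = T_H/ΔT = 331.43/41.61 = 7.965.

8.0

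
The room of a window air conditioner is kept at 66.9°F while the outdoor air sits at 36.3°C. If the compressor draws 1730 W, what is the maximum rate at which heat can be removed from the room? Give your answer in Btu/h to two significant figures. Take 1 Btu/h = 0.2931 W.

In absolute terms T_C = 292.54 K and T_H = 309.45 K, so ΔT = 16.91 K.
COP_Carnot = T_C/ΔT = 292.54/16.91 = 17.30.
Q̇_max = COP_Carnot × Ẇ = 17.30 × 1730 W = 29930 W = 102100 Btu/h.

100000 Btu/h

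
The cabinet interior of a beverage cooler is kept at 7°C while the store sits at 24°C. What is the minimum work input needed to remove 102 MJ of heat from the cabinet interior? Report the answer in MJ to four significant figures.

In absolute terms T_C = 280.15 K and T_H = 297.15 K, so ΔT = 17.00 K.
The reversible limit is COP_R = T_C/ΔT = 16.48, so W_min = Q_C/COP = Q_C·ΔT/T_C.
W_min = 102.0 × 17.00/280.15 = 6.190 MJ.

6.190 MJ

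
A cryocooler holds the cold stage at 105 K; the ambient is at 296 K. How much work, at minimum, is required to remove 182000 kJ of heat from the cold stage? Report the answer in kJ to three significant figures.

331000 kJ

The reservoir spacing is ΔT = 296 − 105 = 191.0 K.
The reversible limit is COP_R = T_C/ΔT = 0.5497, so W_min = Q_C/COP = Q_C·ΔT/T_C.
W_min = 182000 × 191.0/105.00 = 331100 kJ.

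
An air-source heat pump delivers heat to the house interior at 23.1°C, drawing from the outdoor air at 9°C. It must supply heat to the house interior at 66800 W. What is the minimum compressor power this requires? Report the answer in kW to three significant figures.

In absolute terms T_C = 282.15 K and T_H = 296.25 K, so ΔT = 14.10 K.
COP_Carnot = T_H/ΔT = 296.25/14.10 = 21.01.
Ẇ_min = Q̇/COP_Carnot = 66800/21.01 = 3179 W = 3.179 kW.

3.18 kW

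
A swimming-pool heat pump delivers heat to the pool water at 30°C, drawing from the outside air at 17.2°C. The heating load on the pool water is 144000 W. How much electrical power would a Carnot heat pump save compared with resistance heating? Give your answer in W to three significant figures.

In absolute terms T_C = 290.35 K and T_H = 303.15 K, so ΔT = 12.80 K.
COP_Carnot = T_H/ΔT = 303.15/12.80 = 23.68.
Resistance heating needs Ẇ_res = Q̇_H = 144000 W; the reversible heat pump needs only Ẇ_hp = Q̇_H/COP = 6080 W.
Saving = 144000 − 6080 = 137900 W.

138000 W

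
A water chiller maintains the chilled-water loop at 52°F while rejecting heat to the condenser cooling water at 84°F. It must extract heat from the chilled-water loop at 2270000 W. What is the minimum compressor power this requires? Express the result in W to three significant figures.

In absolute terms T_C = 284.26 K and T_H = 302.04 K, so ΔT = 17.78 K.
COP_Carnot = T_C/ΔT = 284.26/17.78 = 15.99.
Ẇ_min = Q̇/COP_Carnot = 2270000/15.99 = 142000 W.

142000 W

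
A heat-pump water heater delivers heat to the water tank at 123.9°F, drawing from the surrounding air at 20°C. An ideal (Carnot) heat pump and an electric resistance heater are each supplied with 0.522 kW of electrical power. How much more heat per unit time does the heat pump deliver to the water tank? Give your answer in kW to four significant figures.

4.927 kW

In absolute terms T_C = 293.15 K and T_H = 324.21 K, so ΔT = 31.06 K.
COP_Carnot = T_H/ΔT = 324.21/31.06 = 10.44.
The heat pump delivers Q̇_H = COP × Ẇ = 5.449 kW; the resistance heater delivers Ẇ = 0.5220 kW.
Extra = (COP − 1)·Ẇ = 4.927 kW.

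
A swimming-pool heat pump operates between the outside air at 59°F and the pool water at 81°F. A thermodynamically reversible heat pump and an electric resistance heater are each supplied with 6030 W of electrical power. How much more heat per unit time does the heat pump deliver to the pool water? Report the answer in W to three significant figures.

In absolute terms T_C = 288.15 K and T_H = 300.37 K, so ΔT = 12.22 K.
COP_Carnot = T_H/ΔT = 300.37/12.22 = 24.58.
The heat pump delivers Q̇_H = COP × Ẇ = 148200 W; the resistance heater delivers Ẇ = 6030 W.
Extra = (COP − 1)·Ẇ = 142200 W.

142000 W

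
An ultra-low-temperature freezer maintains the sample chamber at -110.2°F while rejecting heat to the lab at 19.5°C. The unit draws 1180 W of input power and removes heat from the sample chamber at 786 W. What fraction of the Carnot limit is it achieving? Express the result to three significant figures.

COP_actual = Q̇_C/Ẇ = 786.0/1180 = 0.6661.
In absolute terms T_C = 194.15 K and T_H = 292.65 K, so ΔT = 98.50 K.
COP_Carnot = T_C/ΔT = 194.15/98.50 = 1.971.
η_II = COP_actual/COP_Carnot = 0.6661/1.971 = 0.3379.

0.338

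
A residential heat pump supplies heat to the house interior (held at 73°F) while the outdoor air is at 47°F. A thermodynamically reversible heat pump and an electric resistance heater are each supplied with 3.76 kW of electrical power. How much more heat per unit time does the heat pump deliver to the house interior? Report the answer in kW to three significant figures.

In absolute terms T_C = 281.48 K and T_H = 295.93 K, so ΔT = 14.44 K.
COP_Carnot = T_H/ΔT = 295.93/14.44 = 20.49.
The heat pump delivers Q̇_H = COP × Ẇ = 77.03 kW; the resistance heater delivers Ẇ = 3.760 kW.
Extra = (COP − 1)·Ẇ = 73.27 kW.

73.3 kW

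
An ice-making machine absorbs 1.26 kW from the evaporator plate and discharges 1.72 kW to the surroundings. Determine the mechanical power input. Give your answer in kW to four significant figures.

0.4600 kW

For a cyclic device the first law requires Q̇_H = Q̇_C + Ẇ.
Ẇ = Q̇_H − Q̇_C = 0.4600 kW.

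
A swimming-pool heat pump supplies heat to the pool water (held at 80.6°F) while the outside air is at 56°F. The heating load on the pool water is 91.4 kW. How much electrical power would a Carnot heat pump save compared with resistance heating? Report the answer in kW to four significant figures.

In absolute terms T_C = 286.48 K and T_H = 300.15 K, so ΔT = 13.67 K.
COP_Carnot = T_H/ΔT = 300.15/13.67 = 21.96.
Resistance heating needs Ẇ_res = Q̇_H = 91.40 kW; the reversible heat pump needs only Ẇ_hp = Q̇_H/COP = 4.162 kW.
Saving = 91.40 − 4.162 = 87.24 kW.

87.24 kW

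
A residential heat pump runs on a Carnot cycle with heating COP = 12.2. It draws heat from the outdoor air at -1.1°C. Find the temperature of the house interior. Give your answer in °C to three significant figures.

COP_HP = T_H/(T_H − T_C) rearranges to T_H = COP·T_C/(COP − 1).
With T_C = 272.05 K, T_H = 12.2 × 272.05/11.20 = 296.34 K.
Converting, 296.34 K = 23.19°C.

23.2 °C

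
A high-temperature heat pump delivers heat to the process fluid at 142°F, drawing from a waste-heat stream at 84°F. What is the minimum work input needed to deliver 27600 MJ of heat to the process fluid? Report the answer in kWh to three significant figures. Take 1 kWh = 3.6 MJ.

In absolute terms T_C = 302.04 K and T_H = 334.26 K, so ΔT = 32.22 K.
The reversible limit is COP_HP = T_H/ΔT = 10.37, so W_min = Q_H/COP = Q_H·ΔT/T_H.
W_min = 27600 × 32.22/334.26 = 2661 MJ = 739.1 kWh.

739 kWh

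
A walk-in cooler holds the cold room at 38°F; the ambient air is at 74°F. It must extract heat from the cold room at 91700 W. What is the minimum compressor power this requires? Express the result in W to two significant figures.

6600 W

In absolute terms T_C = 276.48 K and T_H = 296.48 K, so ΔT = 20.00 K.
COP_Carnot = T_C/ΔT = 276.48/20.00 = 13.82.
Ẇ_min = Q̇/COP_Carnot = 91700/13.82 = 6633 W.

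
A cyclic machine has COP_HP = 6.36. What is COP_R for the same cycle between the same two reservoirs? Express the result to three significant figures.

Since Q_H = Q_C + W for any cycle, COP_R = Q_C/W = Q_H/W − 1.
COP_R = 6.36 − 1 = 5.36.

5.36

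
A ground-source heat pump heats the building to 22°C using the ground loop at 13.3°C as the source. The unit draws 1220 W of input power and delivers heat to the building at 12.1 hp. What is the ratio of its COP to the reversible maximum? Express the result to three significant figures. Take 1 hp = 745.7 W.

0.218

Converting, Q̇_H = 12.10 hp = 9023 W, so COP_actual = Q̇_H/Ẇ = 9023/1220 = 7.396.
In absolute terms T_C = 286.45 K and T_H = 295.15 K, so ΔT = 8.700 K.
COP_Carnot = T_H/ΔT = 295.15/8.700 = 33.93.
η_II = COP_actual/COP_Carnot = 7.396/33.93 = 0.2180.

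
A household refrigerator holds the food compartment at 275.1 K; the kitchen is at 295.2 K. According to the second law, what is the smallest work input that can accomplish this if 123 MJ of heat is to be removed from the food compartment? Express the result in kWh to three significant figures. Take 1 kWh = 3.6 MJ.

The reservoir spacing is ΔT = 295.2 − 275.1 = 20.10 K.
The reversible limit is COP_R = T_C/ΔT = 13.69, so W_min = Q_C/COP = Q_C·ΔT/T_C.
W_min = 123.0 × 20.10/275.10 = 8.987 MJ = 2.496 kWh.

2.50 kWh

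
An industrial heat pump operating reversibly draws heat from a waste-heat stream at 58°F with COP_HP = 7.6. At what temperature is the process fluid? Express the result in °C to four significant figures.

58.02 °C

COP_HP = T_H/(T_H − T_C) rearranges to T_H = COP·T_C/(COP − 1).
With T_C = 287.59 K, T_H = 7.6 × 287.59/6.600 = 331.17 K.
Converting, 331.17 K = 58.02°C.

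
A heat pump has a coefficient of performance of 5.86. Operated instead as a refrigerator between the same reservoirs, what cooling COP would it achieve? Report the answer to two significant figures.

Since Q_H = Q_C + W for any cycle, COP_R = Q_C/W = Q_H/W − 1.
COP_R = 5.86 − 1 = 4.86.

4.9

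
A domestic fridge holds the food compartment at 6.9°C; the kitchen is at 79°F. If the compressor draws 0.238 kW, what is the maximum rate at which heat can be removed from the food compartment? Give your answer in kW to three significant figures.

In absolute terms T_C = 280.05 K and T_H = 299.26 K, so ΔT = 19.21 K.
COP_Carnot = T_C/ΔT = 280.05/19.21 = 14.58.
Q̇_max = COP_Carnot × Ẇ = 14.58 × 0.2380 kW = 3.469 kW.

3.47 kW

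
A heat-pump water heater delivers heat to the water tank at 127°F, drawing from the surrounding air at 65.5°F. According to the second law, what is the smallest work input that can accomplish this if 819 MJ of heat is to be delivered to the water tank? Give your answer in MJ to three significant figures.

In absolute terms T_C = 291.76 K and T_H = 325.93 K, so ΔT = 34.17 K.
The reversible limit is COP_HP = T_H/ΔT = 9.539, so W_min = Q_H/COP = Q_H·ΔT/T_H.
W_min = 819.0 × 34.17/325.93 = 85.85 MJ.

85.9 MJ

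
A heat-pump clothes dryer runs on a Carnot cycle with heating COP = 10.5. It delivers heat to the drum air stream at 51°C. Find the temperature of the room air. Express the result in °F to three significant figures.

COP_HP = T_H/(T_H − T_C) gives T_H − T_C = T_H/COP.
With T_H = 324.15 K, T_C = 324.15 × (1 − 1/10.5) = 293.28 K.
Converting, 293.28 K = 68.23°F.

68.2 °F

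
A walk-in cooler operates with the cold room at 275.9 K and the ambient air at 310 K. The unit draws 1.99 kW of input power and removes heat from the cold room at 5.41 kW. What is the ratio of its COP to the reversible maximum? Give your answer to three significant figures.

COP_actual = Q̇_C/Ẇ = 5.410/1.990 = 2.719.
The reservoir spacing is ΔT = 310 − 275.9 = 34.10 K.
COP_Carnot = T_C/ΔT = 275.90/34.10 = 8.091.
η_II = COP_actual/COP_Carnot = 2.719/8.091 = 0.3360.

0.336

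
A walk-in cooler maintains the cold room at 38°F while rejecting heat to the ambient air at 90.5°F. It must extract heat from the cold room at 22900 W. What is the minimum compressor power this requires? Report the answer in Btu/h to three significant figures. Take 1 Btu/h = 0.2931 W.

In absolute terms T_C = 276.48 K and T_H = 305.65 K, so ΔT = 29.17 K.
COP_Carnot = T_C/ΔT = 276.48/29.17 = 9.479.
Ẇ_min = Q̇/COP_Carnot = 22900/9.479 = 2416 W = 8242 Btu/h.

8240 Btu/h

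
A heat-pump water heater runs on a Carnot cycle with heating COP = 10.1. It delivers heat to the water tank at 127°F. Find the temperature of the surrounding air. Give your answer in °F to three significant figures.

COP_HP = T_H/(T_H − T_C) gives T_H − T_C = T_H/COP.
With T_H = 325.93 K, T_C = 325.93 × (1 − 1/10.1) = 293.66 K.
Converting, 293.66 K = 68.91°F.

68.9 °F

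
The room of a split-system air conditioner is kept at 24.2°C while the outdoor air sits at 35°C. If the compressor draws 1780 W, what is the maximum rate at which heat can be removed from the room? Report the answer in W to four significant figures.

In absolute terms T_C = 297.35 K and T_H = 308.15 K, so ΔT = 10.80 K.
COP_Carnot = T_C/ΔT = 297.35/10.80 = 27.53.
Q̇_max = COP_Carnot × Ẇ = 27.53 × 1780 W = 49010 W.

49010 W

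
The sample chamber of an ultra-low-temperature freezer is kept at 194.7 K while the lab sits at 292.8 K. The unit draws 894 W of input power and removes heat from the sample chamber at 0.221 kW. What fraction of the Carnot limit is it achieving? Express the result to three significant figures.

Converting, Q̇_C = 0.2210 kW = 221.0 W, so COP_actual = Q̇_C/Ẇ = 221.0/894.0 = 0.2472.
The reservoir spacing is ΔT = 292.8 − 194.7 = 98.10 K.
COP_Carnot = T_C/ΔT = 194.70/98.10 = 1.985.
η_II = COP_actual/COP_Carnot = 0.2472/1.985 = 0.1246.

0.125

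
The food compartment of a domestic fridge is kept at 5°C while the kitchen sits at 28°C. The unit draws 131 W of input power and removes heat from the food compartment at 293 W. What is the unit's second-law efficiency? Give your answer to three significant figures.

COP_actual = Q̇_C/Ẇ = 293.0/131.0 = 2.237.
In absolute terms T_C = 278.15 K and T_H = 301.15 K, so ΔT = 23.00 K.
COP_Carnot = T_C/ΔT = 278.15/23.00 = 12.09.
η_II = COP_actual/COP_Carnot = 2.237/12.09 = 0.1849.

0.185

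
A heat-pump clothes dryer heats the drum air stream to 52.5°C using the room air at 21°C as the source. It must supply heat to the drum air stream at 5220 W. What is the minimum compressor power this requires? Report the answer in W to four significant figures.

In absolute terms T_C = 294.15 K and T_H = 325.65 K, so ΔT = 31.50 K.
COP_Carnot = T_H/ΔT = 325.65/31.50 = 10.34.
Ẇ_min = Q̇/COP_Carnot = 5220/10.34 = 504.9 W.

504.9 W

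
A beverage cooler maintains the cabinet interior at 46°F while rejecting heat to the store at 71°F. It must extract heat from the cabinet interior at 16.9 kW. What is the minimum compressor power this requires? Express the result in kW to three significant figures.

In absolute terms T_C = 280.93 K and T_H = 294.82 K, so ΔT = 13.89 K.
COP_Carnot = T_C/ΔT = 280.93/13.89 = 20.23.
Ẇ_min = Q̇/COP_Carnot = 16.90/20.23 = 0.8355 kW.

0.836 kW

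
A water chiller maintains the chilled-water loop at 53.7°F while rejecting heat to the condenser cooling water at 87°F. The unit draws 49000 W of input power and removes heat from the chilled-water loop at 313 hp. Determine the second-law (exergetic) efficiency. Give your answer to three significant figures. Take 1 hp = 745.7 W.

0.309

Converting, Q̇_C = 313.0 hp = 233400 W, so COP_actual = Q̇_C/Ẇ = 233400/49000 = 4.763.
In absolute terms T_C = 285.21 K and T_H = 303.71 K, so ΔT = 18.50 K.
COP_Carnot = T_C/ΔT = 285.21/18.50 = 15.42.
η_II = COP_actual/COP_Carnot = 4.763/15.42 = 0.3090.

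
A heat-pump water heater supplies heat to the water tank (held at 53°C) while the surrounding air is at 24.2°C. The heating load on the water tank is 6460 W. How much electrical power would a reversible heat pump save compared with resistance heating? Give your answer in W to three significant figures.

5890 W

In absolute terms T_C = 297.35 K and T_H = 326.15 K, so ΔT = 28.80 K.
COP_Carnot = T_H/ΔT = 326.15/28.80 = 11.32.
Resistance heating needs Ẇ_res = Q̇_H = 6460 W; the reversible heat pump needs only Ẇ_hp = Q̇_H/COP = 570.4 W.
Saving = 6460 − 570.4 = 5890 W.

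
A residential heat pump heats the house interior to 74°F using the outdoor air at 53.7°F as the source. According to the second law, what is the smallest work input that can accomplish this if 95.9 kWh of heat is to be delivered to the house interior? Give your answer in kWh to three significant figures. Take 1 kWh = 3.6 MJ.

3.65 kWh

In absolute terms T_C = 285.21 K and T_H = 296.48 K, so ΔT = 11.28 K.
The reversible limit is COP_HP = T_H/ΔT = 26.29, so W_min = Q_H/COP = Q_H·ΔT/T_H.
W_min = 95.90 × 11.28/296.48 = 3.648 kWh.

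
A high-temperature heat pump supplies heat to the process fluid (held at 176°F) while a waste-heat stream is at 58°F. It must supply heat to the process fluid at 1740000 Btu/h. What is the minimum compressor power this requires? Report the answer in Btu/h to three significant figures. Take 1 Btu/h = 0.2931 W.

323000 Btu/h

In absolute terms T_C = 287.59 K and T_H = 353.15 K, so ΔT = 65.56 K.
COP_Carnot = T_H/ΔT = 353.15/65.56 = 5.387.
Ẇ_min = Q̇/COP_Carnot = 1740000/5.387 = 323000 Btu/h.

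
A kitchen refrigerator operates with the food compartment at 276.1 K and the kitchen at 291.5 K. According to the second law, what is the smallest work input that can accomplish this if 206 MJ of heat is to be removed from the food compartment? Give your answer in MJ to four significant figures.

11.49 MJ

The reservoir spacing is ΔT = 291.5 − 276.1 = 15.40 K.
The reversible limit is COP_R = T_C/ΔT = 17.93, so W_min = Q_C/COP = Q_C·ΔT/T_C.
W_min = 206.0 × 15.40/276.10 = 11.49 MJ.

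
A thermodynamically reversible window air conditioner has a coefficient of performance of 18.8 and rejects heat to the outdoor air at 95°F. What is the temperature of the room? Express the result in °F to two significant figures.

For a Carnot refrigerator COP_R = T_C/(T_H − T_C), so T_C = COP·T_H/(1 + COP).
With T_H = 308.15 K, T_C = 18.8 × 308.15/19.80 = 292.59 K.
Converting, 292.59 K = 66.99°F.

67 °F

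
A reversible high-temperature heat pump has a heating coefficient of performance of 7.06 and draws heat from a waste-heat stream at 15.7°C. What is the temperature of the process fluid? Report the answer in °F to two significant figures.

150 °F

COP_HP = T_H/(T_H − T_C) rearranges to T_H = COP·T_C/(COP − 1).
With T_C = 288.85 K, T_H = 7.06 × 288.85/6.060 = 336.52 K.
Converting, 336.52 K = 146.06°F.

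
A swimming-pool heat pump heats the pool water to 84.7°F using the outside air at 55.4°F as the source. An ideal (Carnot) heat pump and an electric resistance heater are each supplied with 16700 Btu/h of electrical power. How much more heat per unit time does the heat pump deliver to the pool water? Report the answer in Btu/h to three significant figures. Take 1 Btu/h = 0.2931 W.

294000 Btu/h

In absolute terms T_C = 286.15 K and T_H = 302.43 K, so ΔT = 16.28 K.
COP_Carnot = T_H/ΔT = 302.43/16.28 = 18.58.
The heat pump delivers Q̇_H = COP × Ẇ = 310300 Btu/h; the resistance heater delivers Ẇ = 16700 Btu/h.
Extra = (COP − 1)·Ẇ = 293600 Btu/h.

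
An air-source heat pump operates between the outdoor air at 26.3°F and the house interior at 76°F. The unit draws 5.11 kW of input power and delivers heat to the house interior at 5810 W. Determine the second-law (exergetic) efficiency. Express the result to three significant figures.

0.105

Converting, Q̇_H = 5810 W = 5.810 kW, so COP_actual = Q̇_H/Ẇ = 5.810/5.110 = 1.137.
In absolute terms T_C = 269.98 K and T_H = 297.59 K, so ΔT = 27.61 K.
COP_Carnot = T_H/ΔT = 297.59/27.61 = 10.78.
η_II = COP_actual/COP_Carnot = 1.137/10.78 = 0.1055.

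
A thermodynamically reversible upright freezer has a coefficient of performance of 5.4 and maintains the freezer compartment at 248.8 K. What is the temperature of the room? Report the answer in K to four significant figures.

294.9 K

COP_R = T_C/(T_H − T_C) gives T_H − T_C = T_C/COP.
With T_C = 248.80 K, T_H = 248.80 × (1 + 1/5.4) = 294.87 K.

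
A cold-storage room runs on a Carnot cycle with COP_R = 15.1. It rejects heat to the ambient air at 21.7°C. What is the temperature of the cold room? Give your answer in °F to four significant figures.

For a Carnot refrigerator COP_R = T_C/(T_H − T_C), so T_C = COP·T_H/(1 + COP).
With T_H = 294.85 K, T_C = 15.1 × 294.85/16.10 = 276.54 K.
Converting, 276.54 K = 38.10°F.

38.10 °F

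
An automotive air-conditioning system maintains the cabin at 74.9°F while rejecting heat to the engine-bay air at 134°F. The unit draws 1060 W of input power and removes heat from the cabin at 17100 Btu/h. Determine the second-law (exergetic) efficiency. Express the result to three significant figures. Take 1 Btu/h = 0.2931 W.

Converting, Q̇_C = 17100 Btu/h = 5012 W, so COP_actual = Q̇_C/Ẇ = 5012/1060 = 4.728.
In absolute terms T_C = 296.98 K and T_H = 329.82 K, so ΔT = 32.83 K.
COP_Carnot = T_C/ΔT = 296.98/32.83 = 9.045.
η_II = COP_actual/COP_Carnot = 4.728/9.045 = 0.5227.

0.523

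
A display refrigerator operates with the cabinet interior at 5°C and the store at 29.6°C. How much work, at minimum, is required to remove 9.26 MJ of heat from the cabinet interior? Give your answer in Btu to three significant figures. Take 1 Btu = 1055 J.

In absolute terms T_C = 278.15 K and T_H = 302.75 K, so ΔT = 24.60 K.
The reversible limit is COP_R = T_C/ΔT = 11.31, so W_min = Q_C/COP = Q_C·ΔT/T_C.
W_min = 9.260 × 24.60/278.15 = 0.8190 MJ = 776.3 Btu.

776 Btu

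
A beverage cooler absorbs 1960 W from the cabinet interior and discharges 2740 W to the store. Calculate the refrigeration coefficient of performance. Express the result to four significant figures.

The first law gives Q̇_H = Q̇_C + Ẇ, so the three rates are Q̇_C = 1960, Q̇_H = 2740, Ẇ = 780.0 W.
COP_R = Q̇_C/Ẇ = 1960/780.0 = 2.513.

2.513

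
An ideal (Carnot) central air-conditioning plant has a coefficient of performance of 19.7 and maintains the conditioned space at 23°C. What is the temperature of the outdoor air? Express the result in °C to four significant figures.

38.03 °C

COP_R = T_C/(T_H − T_C) gives T_H − T_C = T_C/COP.
With T_C = 296.15 K, T_H = 296.15 × (1 + 1/19.7) = 311.18 K.
Converting, 311.18 K = 38.03°C.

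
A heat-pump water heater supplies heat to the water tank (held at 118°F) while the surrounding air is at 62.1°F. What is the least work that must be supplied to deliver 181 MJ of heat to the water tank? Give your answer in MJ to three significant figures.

17.5 MJ

In absolute terms T_C = 289.87 K and T_H = 320.93 K, so ΔT = 31.06 K.
The reversible limit is COP_HP = T_H/ΔT = 10.33, so W_min = Q_H/COP = Q_H·ΔT/T_H.
W_min = 181.0 × 31.06/320.93 = 17.52 MJ.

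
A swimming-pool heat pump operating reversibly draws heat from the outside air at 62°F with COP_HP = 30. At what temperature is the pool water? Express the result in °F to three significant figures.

COP_HP = T_H/(T_H − T_C) rearranges to T_H = COP·T_C/(COP − 1).
With T_C = 289.82 K, T_H = 30 × 289.82/29.00 = 299.81 K.
Converting, 299.81 K = 79.99°F.

80.0 °F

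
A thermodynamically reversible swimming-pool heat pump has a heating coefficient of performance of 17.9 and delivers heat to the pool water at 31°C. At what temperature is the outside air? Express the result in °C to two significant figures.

COP_HP = T_H/(T_H − T_C) gives T_H − T_C = T_H/COP.
With T_H = 304.15 K, T_C = 304.15 × (1 − 1/17.9) = 287.16 K.
Converting, 287.16 K = 14.01°C.

14 °C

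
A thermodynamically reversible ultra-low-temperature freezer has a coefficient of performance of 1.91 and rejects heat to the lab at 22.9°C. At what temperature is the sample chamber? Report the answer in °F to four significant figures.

For a Carnot refrigerator COP_R = T_C/(T_H − T_C), so T_C = COP·T_H/(1 + COP).
With T_H = 296.05 K, T_C = 1.91 × 296.05/2.910 = 194.31 K.
Converting, 194.31 K = -109.90°F.

-109.9 °F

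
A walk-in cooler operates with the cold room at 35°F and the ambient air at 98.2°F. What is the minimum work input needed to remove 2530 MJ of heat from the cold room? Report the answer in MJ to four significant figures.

In absolute terms T_C = 274.82 K and T_H = 309.93 K, so ΔT = 35.11 K.
The reversible limit is COP_R = T_C/ΔT = 7.827, so W_min = Q_C/COP = Q_C·ΔT/T_C.
W_min = 2530 × 35.11/274.82 = 323.2 MJ.

323.2 MJ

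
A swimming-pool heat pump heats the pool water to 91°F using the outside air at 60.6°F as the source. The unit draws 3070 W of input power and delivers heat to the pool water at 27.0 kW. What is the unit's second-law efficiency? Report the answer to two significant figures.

0.49

Converting, Q̇_H = 27.00 kW = 27000 W, so COP_actual = Q̇_H/Ẇ = 27000/3070 = 8.795.
In absolute terms T_C = 289.04 K and T_H = 305.93 K, so ΔT = 16.89 K.
COP_Carnot = T_H/ΔT = 305.93/16.89 = 18.11.
η_II = COP_actual/COP_Carnot = 8.795/18.11 = 0.4855.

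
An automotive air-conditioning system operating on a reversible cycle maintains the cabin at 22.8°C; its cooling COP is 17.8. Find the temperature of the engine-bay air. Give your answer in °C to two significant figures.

COP_R = T_C/(T_H − T_C) gives T_H − T_C = T_C/COP.
With T_C = 295.95 K, T_H = 295.95 × (1 + 1/17.8) = 312.58 K.
Converting, 312.58 K = 39.43°C.

39 °C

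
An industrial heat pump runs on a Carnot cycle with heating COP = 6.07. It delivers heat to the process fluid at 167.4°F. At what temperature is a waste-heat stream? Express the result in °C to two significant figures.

18 °C

COP_HP = T_H/(T_H − T_C) gives T_H − T_C = T_H/COP.
With T_H = 348.37 K, T_C = 348.37 × (1 − 1/6.07) = 290.98 K.
Converting, 290.98 K = 17.83°C.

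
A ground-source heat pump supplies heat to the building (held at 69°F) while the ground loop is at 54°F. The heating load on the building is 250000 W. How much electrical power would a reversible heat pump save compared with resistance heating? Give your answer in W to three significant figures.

In absolute terms T_C = 285.37 K and T_H = 293.71 K, so ΔT = 8.333 K.
COP_Carnot = T_H/ΔT = 293.71/8.333 = 35.24.
Resistance heating needs Ẇ_res = Q̇_H = 250000 W; the reversible heat pump needs only Ẇ_hp = Q̇_H/COP = 7093 W.
Saving = 250000 − 7093 = 242900 W.

243000 W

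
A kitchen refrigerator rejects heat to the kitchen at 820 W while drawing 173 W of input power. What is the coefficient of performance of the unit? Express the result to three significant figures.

3.74

The first law gives Q̇_H = Q̇_C + Ẇ, so the three rates are Q̇_C = 647.0, Q̇_H = 820.0, Ẇ = 173.0 W.
COP_R = Q̇_C/Ẇ = 647.0/173.0 = 3.740.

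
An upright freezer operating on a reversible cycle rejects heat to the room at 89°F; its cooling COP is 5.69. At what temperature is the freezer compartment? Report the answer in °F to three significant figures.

For a Carnot refrigerator COP_R = T_C/(T_H − T_C), so T_C = COP·T_H/(1 + COP).
With T_H = 304.82 K, T_C = 5.69 × 304.82/6.690 = 259.25 K.
Converting, 259.25 K = 6.99°F.

6.99 °F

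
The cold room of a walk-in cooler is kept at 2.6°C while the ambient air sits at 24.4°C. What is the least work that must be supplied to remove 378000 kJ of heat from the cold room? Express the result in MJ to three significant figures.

29.9 MJ

In absolute terms T_C = 275.75 K and T_H = 297.55 K, so ΔT = 21.80 K.
The reversible limit is COP_R = T_C/ΔT = 12.65, so W_min = Q_C/COP = Q_C·ΔT/T_C.
W_min = 378000 × 21.80/275.75 = 29880 kJ = 29.88 MJ.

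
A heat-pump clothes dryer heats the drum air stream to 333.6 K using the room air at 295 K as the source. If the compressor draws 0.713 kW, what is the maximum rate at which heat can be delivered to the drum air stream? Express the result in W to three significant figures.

6160 W

The reservoir spacing is ΔT = 333.6 − 295 = 38.60 K.
COP_Carnot = T_H/ΔT = 333.60/38.60 = 8.642.
Q̇_max = COP_Carnot × Ẇ = 8.642 × 0.7130 kW = 6.162 kW = 6162 W.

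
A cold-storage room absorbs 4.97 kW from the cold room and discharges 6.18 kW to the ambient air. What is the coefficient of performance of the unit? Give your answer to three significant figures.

The first law gives Q̇_H = Q̇_C + Ẇ, so the three rates are Q̇_C = 4.970, Q̇_H = 6.180, Ẇ = 1.210 kW.
COP_R = Q̇_C/Ẇ = 4.970/1.210 = 4.107.

4.11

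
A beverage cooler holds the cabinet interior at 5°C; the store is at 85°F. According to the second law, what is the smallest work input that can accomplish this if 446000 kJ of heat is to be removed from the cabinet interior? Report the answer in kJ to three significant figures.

In absolute terms T_C = 278.15 K and T_H = 302.59 K, so ΔT = 24.44 K.
The reversible limit is COP_R = T_C/ΔT = 11.38, so W_min = Q_C/COP = Q_C·ΔT/T_C.
W_min = 446000 × 24.44/278.15 = 39200 kJ.

39200 kJ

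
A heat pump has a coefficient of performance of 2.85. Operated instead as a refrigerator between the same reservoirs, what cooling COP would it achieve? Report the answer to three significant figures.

Since Q_H = Q_C + W for any cycle, COP_R = Q_C/W = Q_H/W − 1.
COP_R = 2.85 − 1 = 1.85.

1.85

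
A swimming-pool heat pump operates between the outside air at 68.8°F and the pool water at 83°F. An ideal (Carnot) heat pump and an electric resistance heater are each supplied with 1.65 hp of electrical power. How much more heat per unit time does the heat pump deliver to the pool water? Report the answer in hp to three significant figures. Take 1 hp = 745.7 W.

61.4 hp

In absolute terms T_C = 293.59 K and T_H = 301.48 K, so ΔT = 7.889 K.
COP_Carnot = T_H/ΔT = 301.48/7.889 = 38.22.
The heat pump delivers Q̇_H = COP × Ẇ = 63.06 hp; the resistance heater delivers Ẇ = 1.650 hp.
Extra = (COP − 1)·Ẇ = 61.41 hp.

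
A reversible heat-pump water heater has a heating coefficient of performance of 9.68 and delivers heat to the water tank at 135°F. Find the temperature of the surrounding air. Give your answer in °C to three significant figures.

COP_HP = T_H/(T_H − T_C) gives T_H − T_C = T_H/COP.
With T_H = 330.37 K, T_C = 330.37 × (1 − 1/9.68) = 296.24 K.
Converting, 296.24 K = 23.09°C.

23.1 °C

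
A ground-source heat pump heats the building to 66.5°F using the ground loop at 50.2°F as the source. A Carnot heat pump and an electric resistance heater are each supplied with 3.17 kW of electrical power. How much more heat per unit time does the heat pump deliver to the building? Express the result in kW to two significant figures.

In absolute terms T_C = 283.26 K and T_H = 292.32 K, so ΔT = 9.056 K.
COP_Carnot = T_H/ΔT = 292.32/9.056 = 32.28.
The heat pump delivers Q̇_H = COP × Ẇ = 102.3 kW; the resistance heater delivers Ẇ = 3.170 kW.
Extra = (COP − 1)·Ẇ = 99.16 kW.

99 kW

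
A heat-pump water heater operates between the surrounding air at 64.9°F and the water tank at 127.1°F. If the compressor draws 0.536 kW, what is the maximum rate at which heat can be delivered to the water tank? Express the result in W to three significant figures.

5060 W

In absolute terms T_C = 291.43 K and T_H = 325.98 K, so ΔT = 34.56 K.
COP_Carnot = T_H/ΔT = 325.98/34.56 = 9.434.
Q̇_max = COP_Carnot × Ẇ = 9.434 × 0.5360 kW = 5.056 kW = 5056 W.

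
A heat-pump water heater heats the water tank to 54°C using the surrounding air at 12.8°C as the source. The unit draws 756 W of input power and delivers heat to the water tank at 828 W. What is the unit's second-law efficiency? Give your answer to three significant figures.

COP_actual = Q̇_H/Ẇ = 828.0/756.0 = 1.095.
In absolute terms T_C = 285.95 K and T_H = 327.15 K, so ΔT = 41.20 K.
COP_Carnot = T_H/ΔT = 327.15/41.20 = 7.941.
η_II = COP_actual/COP_Carnot = 1.095/7.941 = 0.1379.

0.138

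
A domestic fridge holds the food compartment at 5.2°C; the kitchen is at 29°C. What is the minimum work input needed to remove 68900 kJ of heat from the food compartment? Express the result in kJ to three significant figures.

In absolute terms T_C = 278.35 K and T_H = 302.15 K, so ΔT = 23.80 K.
The reversible limit is COP_R = T_C/ΔT = 11.70, so W_min = Q_C/COP = Q_C·ΔT/T_C.
W_min = 68900 × 23.80/278.35 = 5891 kJ.

5890 kJ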